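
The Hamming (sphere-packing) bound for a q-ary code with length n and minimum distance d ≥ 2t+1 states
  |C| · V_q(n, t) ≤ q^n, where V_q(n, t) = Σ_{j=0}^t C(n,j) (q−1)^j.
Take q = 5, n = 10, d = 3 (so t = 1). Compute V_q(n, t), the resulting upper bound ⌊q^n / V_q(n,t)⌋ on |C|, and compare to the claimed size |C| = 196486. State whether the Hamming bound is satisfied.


V_q(n, t) = 41, q^n = 9765625, Hamming bound = 238185, |C| = 196486 ≤ bound (satisfied).

Step 1: Compute V_q(n, t) = Σ_{j=0}^1 C(n, j) (q−1)^j.
  j = 0: C(10,0)·(4)^0 = 1·1 = 1.
  j = 1: C(10,1)·(4)^1 = 10·4 = 40.
  V_q(n, t) = 1 + 40 = 41.
Step 2: q^n = 5^10 = 9765625.
Step 3: Hamming bound ⌊q^n / V_q(n,t)⌋ = ⌊9765625/41⌋ = 238185.
Step 4: Compare |C| = 196486 to 238185: satisfied.
The claimed |C| lies below the Hamming bound.


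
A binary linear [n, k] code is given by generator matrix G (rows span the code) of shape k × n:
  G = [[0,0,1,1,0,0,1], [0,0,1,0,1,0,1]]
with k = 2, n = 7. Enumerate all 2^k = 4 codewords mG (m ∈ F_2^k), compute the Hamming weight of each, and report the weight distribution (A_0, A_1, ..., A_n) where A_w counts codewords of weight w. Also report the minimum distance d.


Weight distribution: A_0 = 1, A_2 = 1, A_3 = 2. Minimum distance d = 2.

Enumerate all 2^2 = 4 messages m ∈ F_2^2.
For each, compute codeword c = mG in F_2^7, then tally its weight.
  m = 00 → c = 0000000, weight = 0.
  m = 10 → c = 0011001, weight = 3.
  m = 01 → c = 0010101, weight = 3.
  m = 11 → c = 0001100, weight = 2.
Tally weights:
  weight 0: 1 codewords.
  weight 2: 1 codewords.
  weight 3: 2 codewords.
Minimum distance d = smallest w > 0 with A_w > 0 = 2.
Sanity: Σ A_w = 4 = 2^2 = 4 ✓.


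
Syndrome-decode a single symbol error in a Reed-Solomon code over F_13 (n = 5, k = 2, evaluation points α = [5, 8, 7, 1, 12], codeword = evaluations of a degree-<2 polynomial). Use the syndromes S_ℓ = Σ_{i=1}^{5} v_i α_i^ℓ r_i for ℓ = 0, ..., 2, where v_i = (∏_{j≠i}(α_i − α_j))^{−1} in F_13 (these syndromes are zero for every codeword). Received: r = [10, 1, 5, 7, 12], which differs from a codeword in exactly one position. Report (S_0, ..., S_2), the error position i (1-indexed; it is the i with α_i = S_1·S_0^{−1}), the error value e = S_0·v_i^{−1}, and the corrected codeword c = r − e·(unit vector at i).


S = (10, 2, 3), error at position 2, error magnitude e = 5, c = [10, 9, 5, 7, 12].

Step 1: column multipliers v_i = (∏_{j≠i}(α_i − α_j))^{−1} mod 13.
  i = 1 (α = 5): (5−8)(5−7)(5−1)(5−12) = (−3)·(−2)·4·(−7) = −168 ≡ 1, so v_1 = 1^{−1} = 1 (mod 13).
  i = 2 (α = 8): (8−5)(8−7)(8−1)(8−12) = 3·1·7·(−4) = −84 ≡ 7, so v_2 = 7^{−1} = 2 (mod 13).
  i = 3 (α = 7): (7−5)(7−8)(7−1)(7−12) = 2·(−1)·6·(−5) = 60 ≡ 8, so v_3 = 8^{−1} = 5 (mod 13).
  i = 4 (α = 1): (1−5)(1−8)(1−7)(1−12) = (−4)·(−7)·(−6)·(−11) = 1848 ≡ 2, so v_4 = 2^{−1} = 7 (mod 13).
  i = 5 (α = 12): (12−5)(12−8)(12−7)(12−1) = 7·4·5·11 = 1540 ≡ 6, so v_5 = 6^{−1} = 11 (mod 13).
  v = [1, 2, 5, 7, 11].
Step 2: syndromes of r = [10, 1, 5, 7, 12] (all sums mod 13).
  S_0 = Σ v_i r_i = 1·10 + 2·1 + 5·5 + 7·7 + 11·12 = 218 ≡ 10.
  S_1 = Σ v_i α_i r_i = 1·5·10 + 2·8·1 + 5·7·5 + 7·1·7 + 11·12·12 = 1874 ≡ 2.
  α_i^2 mod 13 = [12, 12, 10, 1, 1].
  S_2 = Σ v_i α_i^2 r_i = 1·12·10 + 2·12·1 + 5·10·5 + 7·1·7 + 11·1·12 = 575 ≡ 3.
  S = (10, 2, 3) ≠ 0, so r is not a codeword (an error is present).
Step 3: locate the error. For a single error e at position i, S_ℓ = v_i·e·α_i^ℓ, so α_err = S_1/S_0.
  S_0^{−1} = 10^{−1} = 4 (mod 13), so α_err = 2·4 = 8 ≡ 8 = α_2. Error position i = 2.
  Consistency check: S_2/S_1 = 3·7 = 21 ≡ 8 = α_err ✓ (single-error assumption holds).
Step 4: error magnitude e = S_0/v_2 = S_0·∏_{j≠2}(α_2 − α_j) = 10·7 = 70 ≡ 5 (mod 13).
Step 5: correct position 2: c_2 = r_2 − e = 1 − 5 ≡ 9 (mod 13). Hence c = [10, 9, 5, 7, 12].
  Check: interpolating c through the α_i gives m(x) = 3 + 4·x (degree < 2) with m(α_i) = c_i for every i, so c is indeed a codeword.


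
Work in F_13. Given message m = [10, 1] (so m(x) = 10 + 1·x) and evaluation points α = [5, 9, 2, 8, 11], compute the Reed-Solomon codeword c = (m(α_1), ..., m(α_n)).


c = [2, 6, 12, 5, 8]

Message polynomial: m(x) = 10 + 1·x (mod 13).
For each evaluation point α_i, compute m(α_i) mod 13:
  α_1 = 5: Horner steps 1 → 2, so m(5) = 2.
  α_2 = 9: Horner steps 1 → 6, so m(9) = 6.
  α_3 = 2: Horner steps 1 → 12, so m(2) = 12.
  α_4 = 8: Horner steps 1 → 5, so m(8) = 5.
  α_5 = 11: Horner steps 1 → 8, so m(11) = 8.
Codeword c = [2, 6, 12, 5, 8] ∈ F_13^5.


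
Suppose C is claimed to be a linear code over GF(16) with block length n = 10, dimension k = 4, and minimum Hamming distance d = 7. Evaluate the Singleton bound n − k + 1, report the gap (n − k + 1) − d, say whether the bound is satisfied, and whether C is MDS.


Singleton RHS = n − k + 1 = 7, slack = 0, bound satisfied, MDS.

Singleton bound: d ≤ n − k + 1.
Here n = 10, k = 4, so n − k + 1 = 7.
Given d = 7, check d ≤ 7: YES.
Slack = (n − k + 1) − d = 0.
The code is MDS (slack = 0).
Description: the claimed parameters are [10, 4, 7]_16; such a code would be MDS (meets Singleton bound).


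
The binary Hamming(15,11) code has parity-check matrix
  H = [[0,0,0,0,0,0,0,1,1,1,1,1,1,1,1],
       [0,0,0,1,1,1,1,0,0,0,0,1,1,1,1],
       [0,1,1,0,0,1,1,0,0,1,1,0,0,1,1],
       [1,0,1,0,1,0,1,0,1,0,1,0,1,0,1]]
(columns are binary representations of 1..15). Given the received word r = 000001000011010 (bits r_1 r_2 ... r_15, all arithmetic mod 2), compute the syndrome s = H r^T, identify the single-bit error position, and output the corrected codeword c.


s = (1, 1, 1, 1)^T, error position = 15, corrected codeword c = 000001000011011

Compute s = H r^T mod 2 one row at a time:
  s_1 = 0 + 0 + 0 + 1 + 1 + 0 + 1 + 0 = 3 ≡ 1 (mod 2).
  s_2 = 0 + 0 + 1 + 0 + 1 + 0 + 1 + 0 = 3 ≡ 1 (mod 2).
  s_3 = 0 + 0 + 1 + 0 + 0 + 1 + 1 + 0 = 3 ≡ 1 (mod 2).
  s_4 = 0 + 0 + 0 + 0 + 0 + 1 + 0 + 0 = 1 ≡ 1 (mod 2).
s = (1, 1, 1, 1)^T — this equals column 15 of H (binary 1111), so error is at position 15.
Correct: flip bit 15 of r = 000001000011010 to get c = 000001000011011.


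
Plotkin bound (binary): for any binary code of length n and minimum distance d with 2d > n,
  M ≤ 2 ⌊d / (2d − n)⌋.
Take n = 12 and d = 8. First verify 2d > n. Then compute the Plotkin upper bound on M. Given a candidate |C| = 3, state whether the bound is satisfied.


Plotkin bound M ≤ 4; given |C| = 3 ≤ bound (satisfied).

Check applicability: 2d = 16, n = 12.
2d − n = 4 > 0, so Plotkin applies.
Compute d/(2d−n) = 8/4 ≈ 2.0000.
⌊d/(2d−n)⌋ = 2.
Plotkin bound: M ≤ 2·2 = 4.
Given |C| = 3, check: satisfied.
This |C| is below the Plotkin bound.


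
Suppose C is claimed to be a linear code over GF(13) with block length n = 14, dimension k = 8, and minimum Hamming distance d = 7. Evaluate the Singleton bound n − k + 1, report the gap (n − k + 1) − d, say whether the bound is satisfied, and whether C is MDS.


Singleton RHS = n − k + 1 = 7, slack = 0, bound satisfied, MDS.

Singleton bound: d ≤ n − k + 1.
Here n = 14, k = 8, so n − k + 1 = 7.
Given d = 7, check d ≤ 7: YES.
Slack = (n − k + 1) − d = 0.
The code is MDS (slack = 0).
Description: the claimed parameters are [14, 8, 7]_13; such a code would be MDS (meets Singleton bound).


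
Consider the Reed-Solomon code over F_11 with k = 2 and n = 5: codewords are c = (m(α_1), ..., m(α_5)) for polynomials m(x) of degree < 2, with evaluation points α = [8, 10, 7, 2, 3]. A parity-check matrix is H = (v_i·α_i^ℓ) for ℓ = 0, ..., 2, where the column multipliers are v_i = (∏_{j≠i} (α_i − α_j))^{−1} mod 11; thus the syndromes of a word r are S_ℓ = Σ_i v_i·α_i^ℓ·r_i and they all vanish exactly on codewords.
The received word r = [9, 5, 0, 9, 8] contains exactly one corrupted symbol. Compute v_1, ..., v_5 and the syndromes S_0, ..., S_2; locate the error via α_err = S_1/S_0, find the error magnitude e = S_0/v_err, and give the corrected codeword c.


S = (6, 1, 2), error at position 4, error magnitude e = 10, c = [9, 5, 0, 10, 8].

Step 1: column multipliers v_i = (∏_{j≠i}(α_i − α_j))^{−1} mod 11.
  i = 1 (α = 8): (8−10)(8−7)(8−2)(8−3) = (−2)·1·6·5 = −60 ≡ 6, so v_1 = 6^{−1} = 2 (mod 11).
  i = 2 (α = 10): (10−8)(10−7)(10−2)(10−3) = 2·3·8·7 = 336 ≡ 6, so v_2 = 6^{−1} = 2 (mod 11).
  i = 3 (α = 7): (7−8)(7−10)(7−2)(7−3) = (−1)·(−3)·5·4 = 60 ≡ 5, so v_3 = 5^{−1} = 9 (mod 11).
  i = 4 (α = 2): (2−8)(2−10)(2−7)(2−3) = (−6)·(−8)·(−5)·(−1) = 240 ≡ 9, so v_4 = 9^{−1} = 5 (mod 11).
  i = 5 (α = 3): (3−8)(3−10)(3−7)(3−2) = (−5)·(−7)·(−4)·1 = −140 ≡ 3, so v_5 = 3^{−1} = 4 (mod 11).
  v = [2, 2, 9, 5, 4].
Step 2: syndromes of r = [9, 5, 0, 9, 8] (all sums mod 11).
  S_0 = Σ v_i r_i = 2·9 + 2·5 + 9·0 + 5·9 + 4·8 = 105 ≡ 6.
  S_1 = Σ v_i α_i r_i = 2·8·9 + 2·10·5 + 9·7·0 + 5·2·9 + 4·3·8 = 430 ≡ 1.
  α_i^2 mod 11 = [9, 1, 5, 4, 9].
  S_2 = Σ v_i α_i^2 r_i = 2·9·9 + 2·1·5 + 9·5·0 + 5·4·9 + 4·9·8 = 640 ≡ 2.
  S = (6, 1, 2) ≠ 0, so r is not a codeword (an error is present).
Step 3: locate the error. For a single error e at position i, S_ℓ = v_i·e·α_i^ℓ, so α_err = S_1/S_0.
  S_0^{−1} = 6^{−1} = 2 (mod 11), so α_err = 1·2 = 2 ≡ 2 = α_4. Error position i = 4.
  Consistency check: S_2/S_1 = 2·1 = 2 ≡ 2 = α_err ✓ (single-error assumption holds).
Step 4: error magnitude e = S_0/v_4 = S_0·∏_{j≠4}(α_4 − α_j) = 6·9 = 54 ≡ 10 (mod 11).
Step 5: correct position 4: c_4 = r_4 − e = 9 − 10 ≡ 10 (mod 11). Hence c = [9, 5, 0, 10, 8].
  Check: interpolating c through the α_i gives m(x) = 3 + 9·x (degree < 2) with m(α_i) = c_i for every i, so c is indeed a codeword.


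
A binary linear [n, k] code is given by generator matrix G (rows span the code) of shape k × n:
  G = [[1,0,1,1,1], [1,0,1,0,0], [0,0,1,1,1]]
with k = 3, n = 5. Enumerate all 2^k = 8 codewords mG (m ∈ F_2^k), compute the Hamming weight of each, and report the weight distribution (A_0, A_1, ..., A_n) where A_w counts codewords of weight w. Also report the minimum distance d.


Weight distribution: A_0 = 1, A_1 = 2, A_2 = 2, A_3 = 2, A_4 = 1. Minimum distance d = 1.

Enumerate all 2^3 = 8 messages m ∈ F_2^3.
For each, compute codeword c = mG in F_2^5, then tally its weight.
  m = 000 → c = 00000, weight = 0.
  m = 100 → c = 10111, weight = 4.
  m = 010 → c = 10100, weight = 2.
  m = 110 → c = 00011, weight = 2.
  m = 001 → c = 00111, weight = 3.
  m = 101 → c = 10000, weight = 1.
  m = 011 → c = 10011, weight = 3.
  m = 111 → c = 00100, weight = 1.
Tally weights:
  weight 0: 1 codewords.
  weight 1: 2 codewords.
  weight 2: 2 codewords.
  weight 3: 2 codewords.
  weight 4: 1 codewords.
Minimum distance d = smallest w > 0 with A_w > 0 = 1.
Sanity: Σ A_w = 8 = 2^3 = 8 ✓.


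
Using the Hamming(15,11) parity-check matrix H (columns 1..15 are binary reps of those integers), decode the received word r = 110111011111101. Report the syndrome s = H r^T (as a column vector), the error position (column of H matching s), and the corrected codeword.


s = (1, 0, 1, 0)^T, error position = 10, corrected codeword c = 110111011011101

Compute s = H r^T mod 2 one row at a time:
  s_1 = 1 + 1 + 1 + 1 + 1 + 1 + 0 + 1 = 7 ≡ 1 (mod 2).
  s_2 = 1 + 1 + 1 + 0 + 1 + 1 + 0 + 1 = 6 ≡ 0 (mod 2).
  s_3 = 1 + 0 + 1 + 0 + 1 + 1 + 0 + 1 = 5 ≡ 1 (mod 2).
  s_4 = 1 + 0 + 1 + 0 + 1 + 1 + 1 + 1 = 6 ≡ 0 (mod 2).
s = (1, 0, 1, 0)^T — this equals column 10 of H (binary 1010), so error is at position 10.
Correct: flip bit 10 of r = 110111011111101 to get c = 110111011011101.


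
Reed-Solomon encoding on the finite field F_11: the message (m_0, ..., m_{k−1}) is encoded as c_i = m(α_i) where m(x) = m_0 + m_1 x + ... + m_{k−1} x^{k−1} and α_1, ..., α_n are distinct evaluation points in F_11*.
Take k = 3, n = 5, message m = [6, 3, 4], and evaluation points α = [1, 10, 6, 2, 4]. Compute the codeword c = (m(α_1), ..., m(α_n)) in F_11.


c = [2, 7, 3, 6, 5]

Message polynomial: m(x) = 6 + 3·x + 4·x^2 (mod 11).
For each evaluation point α_i, compute m(α_i) mod 11:
  α_1 = 1: Horner steps 4 → 7 → 2, so m(1) = 2.
  α_2 = 10: Horner steps 4 → 10 → 7, so m(10) = 7.
  α_3 = 6: Horner steps 4 → 5 → 3, so m(6) = 3.
  α_4 = 2: Horner steps 4 → 0 → 6, so m(2) = 6.
  α_5 = 4: Horner steps 4 → 8 → 5, so m(4) = 5.
Codeword c = [2, 7, 3, 6, 5] ∈ F_11^5.


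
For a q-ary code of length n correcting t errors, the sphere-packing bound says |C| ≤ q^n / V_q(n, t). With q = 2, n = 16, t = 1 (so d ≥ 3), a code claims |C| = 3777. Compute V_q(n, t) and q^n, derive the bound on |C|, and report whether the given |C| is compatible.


V_q(n, t) = 17, q^n = 65536, Hamming bound = 3855, |C| = 3777 ≤ bound (satisfied).

Step 1: Compute V_q(n, t) = Σ_{j=0}^1 C(n, j) (q−1)^j.
  j = 0: C(16,0)·(1)^0 = 1·1 = 1.
  j = 1: C(16,1)·(1)^1 = 16·1 = 16.
  V_q(n, t) = 1 + 16 = 17.
Step 2: q^n = 2^16 = 65536.
Step 3: Hamming bound ⌊q^n / V_q(n,t)⌋ = ⌊65536/17⌋ = 3855.
Step 4: Compare |C| = 3777 to 3855: satisfied.
The claimed |C| lies below the Hamming bound.


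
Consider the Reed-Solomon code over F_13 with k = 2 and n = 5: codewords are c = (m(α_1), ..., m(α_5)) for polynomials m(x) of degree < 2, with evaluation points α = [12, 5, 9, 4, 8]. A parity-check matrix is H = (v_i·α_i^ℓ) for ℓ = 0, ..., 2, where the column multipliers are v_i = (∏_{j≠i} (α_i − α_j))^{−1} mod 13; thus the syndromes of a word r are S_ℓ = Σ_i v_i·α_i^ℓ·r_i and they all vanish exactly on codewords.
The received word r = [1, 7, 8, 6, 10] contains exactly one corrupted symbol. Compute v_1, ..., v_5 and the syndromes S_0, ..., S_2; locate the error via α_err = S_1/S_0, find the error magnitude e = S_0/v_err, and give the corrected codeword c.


S = (2, 5, 6), error at position 3, error magnitude e = 10, c = [1, 7, 11, 6, 10].

Step 1: column multipliers v_i = (∏_{j≠i}(α_i − α_j))^{−1} mod 13.
  i = 1 (α = 12): (12−5)(12−9)(12−4)(12−8) = 7·3·8·4 = 672 ≡ 9, so v_1 = 9^{−1} = 3 (mod 13).
  i = 2 (α = 5): (5−12)(5−9)(5−4)(5−8) = (−7)·(−4)·1·(−3) = −84 ≡ 7, so v_2 = 7^{−1} = 2 (mod 13).
  i = 3 (α = 9): (9−12)(9−5)(9−4)(9−8) = (−3)·4·5·1 = −60 ≡ 5, so v_3 = 5^{−1} = 8 (mod 13).
  i = 4 (α = 4): (4−12)(4−5)(4−9)(4−8) = (−8)·(−1)·(−5)·(−4) = 160 ≡ 4, so v_4 = 4^{−1} = 10 (mod 13).
  i = 5 (α = 8): (8−12)(8−5)(8−9)(8−4) = (−4)·3·(−1)·4 = 48 ≡ 9, so v_5 = 9^{−1} = 3 (mod 13).
  v = [3, 2, 8, 10, 3].
Step 2: syndromes of r = [1, 7, 8, 6, 10] (all sums mod 13).
  S_0 = Σ v_i r_i = 3·1 + 2·7 + 8·8 + 10·6 + 3·10 = 171 ≡ 2.
  S_1 = Σ v_i α_i r_i = 3·12·1 + 2·5·7 + 8·9·8 + 10·4·6 + 3·8·10 = 1162 ≡ 5.
  α_i^2 mod 13 = [1, 12, 3, 3, 12].
  S_2 = Σ v_i α_i^2 r_i = 3·1·1 + 2·12·7 + 8·3·8 + 10·3·6 + 3·12·10 = 903 ≡ 6.
  S = (2, 5, 6) ≠ 0, so r is not a codeword (an error is present).
Step 3: locate the error. For a single error e at position i, S_ℓ = v_i·e·α_i^ℓ, so α_err = S_1/S_0.
  S_0^{−1} = 2^{−1} = 7 (mod 13), so α_err = 5·7 = 35 ≡ 9 = α_3. Error position i = 3.
  Consistency check: S_2/S_1 = 6·8 = 48 ≡ 9 = α_err ✓ (single-error assumption holds).
Step 4: error magnitude e = S_0/v_3 = S_0·∏_{j≠3}(α_3 − α_j) = 2·5 = 10 ≡ 10 (mod 13).
Step 5: correct position 3: c_3 = r_3 − e = 8 − 10 ≡ 11 (mod 13). Hence c = [1, 7, 11, 6, 10].
  Check: interpolating c through the α_i gives m(x) = 2 + 1·x (degree < 2) with m(α_i) = c_i for every i, so c is indeed a codeword.


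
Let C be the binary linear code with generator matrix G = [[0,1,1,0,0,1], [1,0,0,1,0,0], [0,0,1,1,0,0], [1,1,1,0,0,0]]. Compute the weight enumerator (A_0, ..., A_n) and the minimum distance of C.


Weight distribution: A_0 = 1, A_1 = 1, A_2 = 6, A_3 = 6, A_4 = 1, A_5 = 1. Minimum distance d = 1.

Enumerate all 2^4 = 16 messages m ∈ F_2^4.
For each, compute codeword c = mG in F_2^6, then tally its weight.
  m = 0000 → c = 000000, weight = 0.
  m = 1000 → c = 011001, weight = 3.
  m = 0100 → c = 100100, weight = 2.
  m = 1100 → c = 111101, weight = 5.
  m = 0010 → c = 001100, weight = 2.
  m = 1010 → c = 010101, weight = 3.
  m = 0110 → c = 101000, weight = 2.
  m = 1110 → c = 110001, weight = 3.
  m = 0001 → c = 111000, weight = 3.
  m = 1001 → c = 100001, weight = 2.
  m = 0101 → c = 011100, weight = 3.
  m = 1101 → c = 000101, weight = 2.
  m = 0011 → c = 110100, weight = 3.
  m = 1011 → c = 101101, weight = 4.
  m = 0111 → c = 010000, weight = 1.
  m = 1111 → c = 001001, weight = 2.
Tally weights:
  weight 0: 1 codewords.
  weight 1: 1 codewords.
  weight 2: 6 codewords.
  weight 3: 6 codewords.
  weight 4: 1 codewords.
  weight 5: 1 codewords.
Minimum distance d = smallest w > 0 with A_w > 0 = 1.
Sanity: Σ A_w = 16 = 2^4 = 16 ✓.


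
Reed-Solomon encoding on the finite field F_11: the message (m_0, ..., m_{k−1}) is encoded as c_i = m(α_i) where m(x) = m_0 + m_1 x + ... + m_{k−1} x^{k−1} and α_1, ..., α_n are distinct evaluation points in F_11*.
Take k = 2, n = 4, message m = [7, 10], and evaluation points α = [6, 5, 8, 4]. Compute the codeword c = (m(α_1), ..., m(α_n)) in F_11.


c = [1, 2, 10, 3]

Message polynomial: m(x) = 7 + 10·x (mod 11).
For each evaluation point α_i, compute m(α_i) mod 11:
  α_1 = 6: Horner steps 10 → 1, so m(6) = 1.
  α_2 = 5: Horner steps 10 → 2, so m(5) = 2.
  α_3 = 8: Horner steps 10 → 10, so m(8) = 10.
  α_4 = 4: Horner steps 10 → 3, so m(4) = 3.
Codeword c = [1, 2, 10, 3] ∈ F_11^4.


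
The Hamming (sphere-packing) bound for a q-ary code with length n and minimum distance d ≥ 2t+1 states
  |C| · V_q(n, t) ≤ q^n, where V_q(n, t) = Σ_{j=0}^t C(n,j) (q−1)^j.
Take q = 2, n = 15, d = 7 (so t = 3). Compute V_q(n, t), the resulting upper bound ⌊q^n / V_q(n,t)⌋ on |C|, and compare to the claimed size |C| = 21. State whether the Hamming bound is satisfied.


V_q(n, t) = 576, q^n = 32768, Hamming bound = 56, |C| = 21 ≤ bound (satisfied).

Step 1: Compute V_q(n, t) = Σ_{j=0}^3 C(n, j) (q−1)^j.
  j = 0: C(15,0)·(1)^0 = 1·1 = 1.
  j = 1: C(15,1)·(1)^1 = 15·1 = 15.
  j = 2: C(15,2)·(1)^2 = 105·1 = 105.
  j = 3: C(15,3)·(1)^3 = 455·1 = 455.
  V_q(n, t) = 1 + 15 + 105 + 455 = 576.
Step 2: q^n = 2^15 = 32768.
Step 3: Hamming bound ⌊q^n / V_q(n,t)⌋ = ⌊32768/576⌋ = 56.
Step 4: Compare |C| = 21 to 56: satisfied.
The claimed |C| lies below the Hamming bound.


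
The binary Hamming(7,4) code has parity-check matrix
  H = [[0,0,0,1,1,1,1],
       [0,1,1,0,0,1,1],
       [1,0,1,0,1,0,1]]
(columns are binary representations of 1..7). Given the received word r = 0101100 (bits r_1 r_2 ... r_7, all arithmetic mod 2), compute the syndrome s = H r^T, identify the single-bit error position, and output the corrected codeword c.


s = (0, 1, 1)^T, error position = 3, corrected codeword c = 0111100

Compute s = H r^T mod 2 one row at a time:
  s_1 = 1 + 1 + 0 + 0 = 2 ≡ 0 (mod 2).
  s_2 = 1 + 0 + 0 + 0 = 1 ≡ 1 (mod 2).
  s_3 = 0 + 0 + 1 + 0 = 1 ≡ 1 (mod 2).
s = (0, 1, 1)^T — this equals column 3 of H (binary 011), so error is at position 3.
Correct: flip bit 3 of r = 0101100 to get c = 0111100.


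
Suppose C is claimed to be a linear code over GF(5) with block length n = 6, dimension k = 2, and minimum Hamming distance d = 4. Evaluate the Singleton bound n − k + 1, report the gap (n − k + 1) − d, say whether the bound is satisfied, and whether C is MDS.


Singleton RHS = n − k + 1 = 5, slack = 1, bound satisfied, not MDS.

Singleton bound: d ≤ n − k + 1.
Here n = 6, k = 2, so n − k + 1 = 5.
Given d = 4, check d ≤ 5: YES.
Slack = (n − k + 1) − d = 1.
The code is NOT MDS (slack = 1 > 0).
Description: the claimed parameters are [6, 2, 4]_5; such a code would be non-MDS.


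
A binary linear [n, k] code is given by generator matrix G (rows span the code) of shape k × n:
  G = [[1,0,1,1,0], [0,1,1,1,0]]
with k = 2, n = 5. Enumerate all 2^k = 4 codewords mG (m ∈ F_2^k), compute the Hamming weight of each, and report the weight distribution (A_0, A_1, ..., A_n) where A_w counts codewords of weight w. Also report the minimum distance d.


Weight distribution: A_0 = 1, A_2 = 1, A_3 = 2. Minimum distance d = 2.

Enumerate all 2^2 = 4 messages m ∈ F_2^2.
For each, compute codeword c = mG in F_2^5, then tally its weight.
  m = 00 → c = 00000, weight = 0.
  m = 10 → c = 10110, weight = 3.
  m = 01 → c = 01110, weight = 3.
  m = 11 → c = 11000, weight = 2.
Tally weights:
  weight 0: 1 codewords.
  weight 2: 1 codewords.
  weight 3: 2 codewords.
Minimum distance d = smallest w > 0 with A_w > 0 = 2.
Sanity: Σ A_w = 4 = 2^2 = 4 ✓.


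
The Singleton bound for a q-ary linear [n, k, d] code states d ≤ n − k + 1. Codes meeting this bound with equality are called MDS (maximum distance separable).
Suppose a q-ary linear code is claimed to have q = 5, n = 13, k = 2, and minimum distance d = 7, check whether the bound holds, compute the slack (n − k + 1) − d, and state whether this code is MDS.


Singleton RHS = n − k + 1 = 12, slack = 5, bound satisfied, not MDS.

Singleton bound: d ≤ n − k + 1.
Here n = 13, k = 2, so n − k + 1 = 12.
Given d = 7, check d ≤ 12: YES.
Slack = (n − k + 1) − d = 5.
The code is NOT MDS (slack = 5 > 0).
Description: the claimed parameters are [13, 2, 7]_5; such a code would be non-MDS.


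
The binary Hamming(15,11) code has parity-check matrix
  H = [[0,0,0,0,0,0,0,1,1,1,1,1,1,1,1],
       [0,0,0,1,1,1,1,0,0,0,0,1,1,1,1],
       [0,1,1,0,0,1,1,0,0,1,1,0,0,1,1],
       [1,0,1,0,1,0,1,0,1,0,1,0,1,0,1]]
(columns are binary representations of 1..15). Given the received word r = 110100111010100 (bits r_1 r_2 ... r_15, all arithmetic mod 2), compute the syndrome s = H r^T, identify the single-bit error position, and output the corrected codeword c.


s = (0, 1, 1, 1)^T, error position = 7, corrected codeword c = 110100011010100

Compute s = H r^T mod 2 one row at a time:
  s_1 = 1 + 1 + 0 + 1 + 0 + 1 + 0 + 0 = 4 ≡ 0 (mod 2).
  s_2 = 1 + 0 + 0 + 1 + 0 + 1 + 0 + 0 = 3 ≡ 1 (mod 2).
  s_3 = 1 + 0 + 0 + 1 + 0 + 1 + 0 + 0 = 3 ≡ 1 (mod 2).
  s_4 = 1 + 0 + 0 + 1 + 1 + 1 + 1 + 0 = 5 ≡ 1 (mod 2).
s = (0, 1, 1, 1)^T — this equals column 7 of H (binary 0111), so error is at position 7.
Correct: flip bit 7 of r = 110100111010100 to get c = 110100011010100.


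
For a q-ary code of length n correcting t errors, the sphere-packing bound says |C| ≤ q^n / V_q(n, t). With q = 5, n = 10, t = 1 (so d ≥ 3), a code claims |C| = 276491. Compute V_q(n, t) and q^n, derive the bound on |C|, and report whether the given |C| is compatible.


V_q(n, t) = 41, q^n = 9765625, Hamming bound = 238185, |C| = 276491 > bound (violated).

Step 1: Compute V_q(n, t) = Σ_{j=0}^1 C(n, j) (q−1)^j.
  j = 0: C(10,0)·(4)^0 = 1·1 = 1.
  j = 1: C(10,1)·(4)^1 = 10·4 = 40.
  V_q(n, t) = 1 + 40 = 41.
Step 2: q^n = 5^10 = 9765625.
Step 3: Hamming bound ⌊q^n / V_q(n,t)⌋ = ⌊9765625/41⌋ = 238185.
Step 4: Compare |C| = 276491 to 238185: violated.
The claimed |C| lies above the Hamming bound, so no 5-ary code of length 10 with d ≥ 3 can have 276491 codewords.


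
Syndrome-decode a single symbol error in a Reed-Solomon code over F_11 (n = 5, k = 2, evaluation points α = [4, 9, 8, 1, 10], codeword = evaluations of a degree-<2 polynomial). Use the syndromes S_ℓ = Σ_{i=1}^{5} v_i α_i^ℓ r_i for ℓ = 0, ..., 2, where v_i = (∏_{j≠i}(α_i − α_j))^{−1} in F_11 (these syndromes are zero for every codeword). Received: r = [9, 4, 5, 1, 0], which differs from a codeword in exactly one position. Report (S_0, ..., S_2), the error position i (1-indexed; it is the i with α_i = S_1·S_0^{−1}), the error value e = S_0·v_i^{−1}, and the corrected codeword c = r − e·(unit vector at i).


S = (7, 4, 7), error at position 5, error magnitude e = 8, c = [9, 4, 5, 1, 3].

Step 1: column multipliers v_i = (∏_{j≠i}(α_i − α_j))^{−1} mod 11.
  i = 1 (α = 4): (4−9)(4−8)(4−1)(4−10) = (−5)·(−4)·3·(−6) = −360 ≡ 3, so v_1 = 3^{−1} = 4 (mod 11).
  i = 2 (α = 9): (9−4)(9−8)(9−1)(9−10) = 5·1·8·(−1) = −40 ≡ 4, so v_2 = 4^{−1} = 3 (mod 11).
  i = 3 (α = 8): (8−4)(8−9)(8−1)(8−10) = 4·(−1)·7·(−2) = 56 ≡ 1, so v_3 = 1^{−1} = 1 (mod 11).
  i = 4 (α = 1): (1−4)(1−9)(1−8)(1−10) = (−3)·(−8)·(−7)·(−9) = 1512 ≡ 5, so v_4 = 5^{−1} = 9 (mod 11).
  i = 5 (α = 10): (10−4)(10−9)(10−8)(10−1) = 6·1·2·9 = 108 ≡ 9, so v_5 = 9^{−1} = 5 (mod 11).
  v = [4, 3, 1, 9, 5].
Step 2: syndromes of r = [9, 4, 5, 1, 0] (all sums mod 11).
  S_0 = Σ v_i r_i = 4·9 + 3·4 + 1·5 + 9·1 + 5·0 = 62 ≡ 7.
  S_1 = Σ v_i α_i r_i = 4·4·9 + 3·9·4 + 1·8·5 + 9·1·1 + 5·10·0 = 301 ≡ 4.
  α_i^2 mod 11 = [5, 4, 9, 1, 1].
  S_2 = Σ v_i α_i^2 r_i = 4·5·9 + 3·4·4 + 1·9·5 + 9·1·1 + 5·1·0 = 282 ≡ 7.
  S = (7, 4, 7) ≠ 0, so r is not a codeword (an error is present).
Step 3: locate the error. For a single error e at position i, S_ℓ = v_i·e·α_i^ℓ, so α_err = S_1/S_0.
  S_0^{−1} = 7^{−1} = 8 (mod 11), so α_err = 4·8 = 32 ≡ 10 = α_5. Error position i = 5.
  Consistency check: S_2/S_1 = 7·3 = 21 ≡ 10 = α_err ✓ (single-error assumption holds).
Step 4: error magnitude e = S_0/v_5 = S_0·∏_{j≠5}(α_5 − α_j) = 7·9 = 63 ≡ 8 (mod 11).
Step 5: correct position 5: c_5 = r_5 − e = 0 − 8 ≡ 3 (mod 11). Hence c = [9, 4, 5, 1, 3].
  Check: interpolating c through the α_i gives m(x) = 2 + 10·x (degree < 2) with m(α_i) = c_i for every i, so c is indeed a codeword.


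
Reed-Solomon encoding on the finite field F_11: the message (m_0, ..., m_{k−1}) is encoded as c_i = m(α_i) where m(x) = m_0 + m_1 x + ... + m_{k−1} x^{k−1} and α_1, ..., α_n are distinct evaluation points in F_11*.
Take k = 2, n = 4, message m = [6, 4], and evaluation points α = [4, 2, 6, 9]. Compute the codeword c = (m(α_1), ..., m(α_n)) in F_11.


c = [0, 3, 8, 9]

Message polynomial: m(x) = 6 + 4·x (mod 11).
For each evaluation point α_i, compute m(α_i) mod 11:
  α_1 = 4: Horner steps 4 → 0, so m(4) = 0.
  α_2 = 2: Horner steps 4 → 3, so m(2) = 3.
  α_3 = 6: Horner steps 4 → 8, so m(6) = 8.
  α_4 = 9: Horner steps 4 → 9, so m(9) = 9.
Codeword c = [0, 3, 8, 9] ∈ F_11^4.


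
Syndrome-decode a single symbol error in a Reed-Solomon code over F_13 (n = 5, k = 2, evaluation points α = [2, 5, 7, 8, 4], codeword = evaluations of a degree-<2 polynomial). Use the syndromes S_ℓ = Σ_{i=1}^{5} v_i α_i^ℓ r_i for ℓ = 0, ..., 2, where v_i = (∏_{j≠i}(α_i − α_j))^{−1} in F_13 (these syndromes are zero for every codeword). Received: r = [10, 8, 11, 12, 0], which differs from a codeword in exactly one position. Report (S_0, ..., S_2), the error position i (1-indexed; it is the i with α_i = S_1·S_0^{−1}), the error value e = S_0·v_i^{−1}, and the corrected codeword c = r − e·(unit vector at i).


S = (12, 5, 1), error at position 4, error magnitude e = 6, c = [10, 8, 11, 6, 0].

Step 1: column multipliers v_i = (∏_{j≠i}(α_i − α_j))^{−1} mod 13.
  i = 1 (α = 2): (2−5)(2−7)(2−8)(2−4) = (−3)·(−5)·(−6)·(−2) = 180 ≡ 11, so v_1 = 11^{−1} = 6 (mod 13).
  i = 2 (α = 5): (5−2)(5−7)(5−8)(5−4) = 3·(−2)·(−3)·1 = 18 ≡ 5, so v_2 = 5^{−1} = 8 (mod 13).
  i = 3 (α = 7): (7−2)(7−5)(7−8)(7−4) = 5·2·(−1)·3 = −30 ≡ 9, so v_3 = 9^{−1} = 3 (mod 13).
  i = 4 (α = 8): (8−2)(8−5)(8−7)(8−4) = 6·3·1·4 = 72 ≡ 7, so v_4 = 7^{−1} = 2 (mod 13).
  i = 5 (α = 4): (4−2)(4−5)(4−7)(4−8) = 2·(−1)·(−3)·(−4) = −24 ≡ 2, so v_5 = 2^{−1} = 7 (mod 13).
  v = [6, 8, 3, 2, 7].
Step 2: syndromes of r = [10, 8, 11, 12, 0] (all sums mod 13).
  S_0 = Σ v_i r_i = 6·10 + 8·8 + 3·11 + 2·12 + 7·0 = 181 ≡ 12.
  S_1 = Σ v_i α_i r_i = 6·2·10 + 8·5·8 + 3·7·11 + 2·8·12 + 7·4·0 = 863 ≡ 5.
  α_i^2 mod 13 = [4, 12, 10, 12, 3].
  S_2 = Σ v_i α_i^2 r_i = 6·4·10 + 8·12·8 + 3·10·11 + 2·12·12 + 7·3·0 = 1626 ≡ 1.
  S = (12, 5, 1) ≠ 0, so r is not a codeword (an error is present).
Step 3: locate the error. For a single error e at position i, S_ℓ = v_i·e·α_i^ℓ, so α_err = S_1/S_0.
  S_0^{−1} = 12^{−1} = 12 (mod 13), so α_err = 5·12 = 60 ≡ 8 = α_4. Error position i = 4.
  Consistency check: S_2/S_1 = 1·8 = 8 ≡ 8 = α_err ✓ (single-error assumption holds).
Step 4: error magnitude e = S_0/v_4 = S_0·∏_{j≠4}(α_4 − α_j) = 12·7 = 84 ≡ 6 (mod 13).
Step 5: correct position 4: c_4 = r_4 − e = 12 − 6 ≡ 6 (mod 13). Hence c = [10, 8, 11, 6, 0].
  Check: interpolating c through the α_i gives m(x) = 7 + 8·x (degree < 2) with m(α_i) = c_i for every i, so c is indeed a codeword.


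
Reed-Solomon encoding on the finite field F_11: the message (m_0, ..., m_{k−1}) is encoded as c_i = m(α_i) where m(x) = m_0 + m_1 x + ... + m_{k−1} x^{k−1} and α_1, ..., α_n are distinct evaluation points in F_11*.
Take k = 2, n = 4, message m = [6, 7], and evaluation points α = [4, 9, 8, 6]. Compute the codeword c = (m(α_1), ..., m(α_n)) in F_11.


c = [1, 3, 7, 4]

Message polynomial: m(x) = 6 + 7·x (mod 11).
For each evaluation point α_i, compute m(α_i) mod 11:
  α_1 = 4: Horner steps 7 → 1, so m(4) = 1.
  α_2 = 9: Horner steps 7 → 3, so m(9) = 3.
  α_3 = 8: Horner steps 7 → 7, so m(8) = 7.
  α_4 = 6: Horner steps 7 → 4, so m(6) = 4.
Codeword c = [1, 3, 7, 4] ∈ F_11^4.


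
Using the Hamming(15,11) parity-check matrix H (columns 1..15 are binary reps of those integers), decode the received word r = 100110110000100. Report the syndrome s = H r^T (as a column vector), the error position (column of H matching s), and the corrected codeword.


s = (0, 0, 1, 0)^T, error position = 2, corrected codeword c = 110110110000100

Compute s = H r^T mod 2 one row at a time:
  s_1 = 1 + 0 + 0 + 0 + 0 + 1 + 0 + 0 = 2 ≡ 0 (mod 2).
  s_2 = 1 + 1 + 0 + 1 + 0 + 1 + 0 + 0 = 4 ≡ 0 (mod 2).
  s_3 = 0 + 0 + 0 + 1 + 0 + 0 + 0 + 0 = 1 ≡ 1 (mod 2).
  s_4 = 1 + 0 + 1 + 1 + 0 + 0 + 1 + 0 = 4 ≡ 0 (mod 2).
s = (0, 0, 1, 0)^T — this equals column 2 of H (binary 0010), so error is at position 2.
Correct: flip bit 2 of r = 100110110000100 to get c = 110110110000100.


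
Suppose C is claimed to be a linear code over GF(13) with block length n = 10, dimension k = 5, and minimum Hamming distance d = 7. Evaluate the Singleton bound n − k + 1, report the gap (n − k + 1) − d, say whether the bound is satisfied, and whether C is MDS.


Singleton RHS = n − k + 1 = 6, slack = -1, bound violated (no such code; not MDS).

Singleton bound: d ≤ n − k + 1.
Here n = 10, k = 5, so n − k + 1 = 6.
Given d = 7, check d ≤ 6: NO.
Slack = (n − k + 1) − d = -1.
The slack is negative: d = 7 exceeds n − k + 1 = 6 by 1, so the Singleton bound is violated and no linear [10, 5, 7]_13 code can exist. In particular it is not MDS (MDS requires d = n − k + 1 exactly).
Description: the claimed parameters are [10, 5, 7]_13; such a code would be impossible (violates the Singleton bound).


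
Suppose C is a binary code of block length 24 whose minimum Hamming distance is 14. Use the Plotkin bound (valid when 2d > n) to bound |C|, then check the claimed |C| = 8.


Plotkin bound M ≤ 6; given |C| = 8 > bound (violated).

Check applicability: 2d = 28, n = 24.
2d − n = 4 > 0, so Plotkin applies.
Compute d/(2d−n) = 14/4 ≈ 3.5000.
⌊d/(2d−n)⌋ = 3.
Plotkin bound: M ≤ 2·3 = 6.
Given |C| = 8, check: VIOLATED.
This |C| is above the Plotkin bound, so no binary code with n = 24, d = 14 and 8 codewords exists.


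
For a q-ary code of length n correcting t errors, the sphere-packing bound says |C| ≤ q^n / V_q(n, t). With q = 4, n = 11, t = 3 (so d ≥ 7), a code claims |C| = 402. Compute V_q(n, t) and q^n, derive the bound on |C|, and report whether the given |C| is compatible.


V_q(n, t) = 4984, q^n = 4194304, Hamming bound = 841, |C| = 402 ≤ bound (satisfied).

Step 1: Compute V_q(n, t) = Σ_{j=0}^3 C(n, j) (q−1)^j.
  j = 0: C(11,0)·(3)^0 = 1·1 = 1.
  j = 1: C(11,1)·(3)^1 = 11·3 = 33.
  j = 2: C(11,2)·(3)^2 = 55·9 = 495.
  j = 3: C(11,3)·(3)^3 = 165·27 = 4455.
  V_q(n, t) = 1 + 33 + 495 + 4455 = 4984.
Step 2: q^n = 4^11 = 4194304.
Step 3: Hamming bound ⌊q^n / V_q(n,t)⌋ = ⌊4194304/4984⌋ = 841.
Step 4: Compare |C| = 402 to 841: satisfied.
The claimed |C| lies below the Hamming bound.


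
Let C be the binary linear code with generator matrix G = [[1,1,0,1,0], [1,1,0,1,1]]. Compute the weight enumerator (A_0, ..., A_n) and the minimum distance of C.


Weight distribution: A_0 = 1, A_1 = 1, A_3 = 1, A_4 = 1. Minimum distance d = 1.

Enumerate all 2^2 = 4 messages m ∈ F_2^2.
For each, compute codeword c = mG in F_2^5, then tally its weight.
  m = 00 → c = 00000, weight = 0.
  m = 10 → c = 11010, weight = 3.
  m = 01 → c = 11011, weight = 4.
  m = 11 → c = 00001, weight = 1.
Tally weights:
  weight 0: 1 codewords.
  weight 1: 1 codewords.
  weight 3: 1 codewords.
  weight 4: 1 codewords.
Minimum distance d = smallest w > 0 with A_w > 0 = 1.
Sanity: Σ A_w = 4 = 2^2 = 4 ✓.


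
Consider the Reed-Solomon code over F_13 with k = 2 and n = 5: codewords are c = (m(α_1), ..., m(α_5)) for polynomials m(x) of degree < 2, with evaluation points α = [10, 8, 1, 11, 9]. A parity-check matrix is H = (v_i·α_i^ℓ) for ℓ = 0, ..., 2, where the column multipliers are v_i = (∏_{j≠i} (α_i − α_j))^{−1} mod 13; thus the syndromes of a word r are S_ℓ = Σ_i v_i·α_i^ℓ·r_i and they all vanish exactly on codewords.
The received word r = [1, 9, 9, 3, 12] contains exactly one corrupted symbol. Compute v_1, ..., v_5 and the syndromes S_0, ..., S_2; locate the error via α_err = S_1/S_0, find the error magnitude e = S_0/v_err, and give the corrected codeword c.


S = (9, 7, 4), error at position 2, error magnitude e = 12, c = [1, 10, 9, 3, 12].

Step 1: column multipliers v_i = (∏_{j≠i}(α_i − α_j))^{−1} mod 13.
  i = 1 (α = 10): (10−8)(10−1)(10−11)(10−9) = 2·9·(−1)·1 = −18 ≡ 8, so v_1 = 8^{−1} = 5 (mod 13).
  i = 2 (α = 8): (8−10)(8−1)(8−11)(8−9) = (−2)·7·(−3)·(−1) = −42 ≡ 10, so v_2 = 10^{−1} = 4 (mod 13).
  i = 3 (α = 1): (1−10)(1−8)(1−11)(1−9) = (−9)·(−7)·(−10)·(−8) = 5040 ≡ 9, so v_3 = 9^{−1} = 3 (mod 13).
  i = 4 (α = 11): (11−10)(11−8)(11−1)(11−9) = 1·3·10·2 = 60 ≡ 8, so v_4 = 8^{−1} = 5 (mod 13).
  i = 5 (α = 9): (9−10)(9−8)(9−1)(9−11) = (−1)·1·8·(−2) = 16 ≡ 3, so v_5 = 3^{−1} = 9 (mod 13).
  v = [5, 4, 3, 5, 9].
Step 2: syndromes of r = [1, 9, 9, 3, 12] (all sums mod 13).
  S_0 = Σ v_i r_i = 5·1 + 4·9 + 3·9 + 5·3 + 9·12 = 191 ≡ 9.
  S_1 = Σ v_i α_i r_i = 5·10·1 + 4·8·9 + 3·1·9 + 5·11·3 + 9·9·12 = 1502 ≡ 7.
  α_i^2 mod 13 = [9, 12, 1, 4, 3].
  S_2 = Σ v_i α_i^2 r_i = 5·9·1 + 4·12·9 + 3·1·9 + 5·4·3 + 9·3·12 = 888 ≡ 4.
  S = (9, 7, 4) ≠ 0, so r is not a codeword (an error is present).
Step 3: locate the error. For a single error e at position i, S_ℓ = v_i·e·α_i^ℓ, so α_err = S_1/S_0.
  S_0^{−1} = 9^{−1} = 3 (mod 13), so α_err = 7·3 = 21 ≡ 8 = α_2. Error position i = 2.
  Consistency check: S_2/S_1 = 4·2 = 8 ≡ 8 = α_err ✓ (single-error assumption holds).
Step 4: error magnitude e = S_0/v_2 = S_0·∏_{j≠2}(α_2 − α_j) = 9·10 = 90 ≡ 12 (mod 13).
Step 5: correct position 2: c_2 = r_2 − e = 9 − 12 ≡ 10 (mod 13). Hence c = [1, 10, 9, 3, 12].
  Check: interpolating c through the α_i gives m(x) = 7 + 2·x (degree < 2) with m(α_i) = c_i for every i, so c is indeed a codeword.


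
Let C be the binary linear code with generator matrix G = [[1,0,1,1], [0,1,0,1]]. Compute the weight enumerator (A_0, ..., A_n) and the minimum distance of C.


Weight distribution: A_0 = 1, A_2 = 1, A_3 = 2. Minimum distance d = 2.

Enumerate all 2^2 = 4 messages m ∈ F_2^2.
For each, compute codeword c = mG in F_2^4, then tally its weight.
  m = 00 → c = 0000, weight = 0.
  m = 10 → c = 1011, weight = 3.
  m = 01 → c = 0101, weight = 2.
  m = 11 → c = 1110, weight = 3.
Tally weights:
  weight 0: 1 codewords.
  weight 2: 1 codewords.
  weight 3: 2 codewords.
Minimum distance d = smallest w > 0 with A_w > 0 = 2.
Sanity: Σ A_w = 4 = 2^2 = 4 ✓.


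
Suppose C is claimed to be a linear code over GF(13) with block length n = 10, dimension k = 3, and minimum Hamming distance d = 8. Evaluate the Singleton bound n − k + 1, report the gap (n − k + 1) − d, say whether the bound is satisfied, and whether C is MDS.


Singleton RHS = n − k + 1 = 8, slack = 0, bound satisfied, MDS.

Singleton bound: d ≤ n − k + 1.
Here n = 10, k = 3, so n − k + 1 = 8.
Given d = 8, check d ≤ 8: YES.
Slack = (n − k + 1) − d = 0.
The code is MDS (slack = 0).
Description: the claimed parameters are [10, 3, 8]_13; such a code would be MDS (meets Singleton bound).


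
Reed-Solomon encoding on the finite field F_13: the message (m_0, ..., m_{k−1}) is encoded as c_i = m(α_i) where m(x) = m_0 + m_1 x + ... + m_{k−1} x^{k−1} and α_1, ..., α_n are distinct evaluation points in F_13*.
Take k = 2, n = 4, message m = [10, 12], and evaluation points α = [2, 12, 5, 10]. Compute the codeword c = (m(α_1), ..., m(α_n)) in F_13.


c = [8, 11, 5, 0]

Message polynomial: m(x) = 10 + 12·x (mod 13).
For each evaluation point α_i, compute m(α_i) mod 13:
  α_1 = 2: Horner steps 12 → 8, so m(2) = 8.
  α_2 = 12: Horner steps 12 → 11, so m(12) = 11.
  α_3 = 5: Horner steps 12 → 5, so m(5) = 5.
  α_4 = 10: Horner steps 12 → 0, so m(10) = 0.
Codeword c = [8, 11, 5, 0] ∈ F_13^4.


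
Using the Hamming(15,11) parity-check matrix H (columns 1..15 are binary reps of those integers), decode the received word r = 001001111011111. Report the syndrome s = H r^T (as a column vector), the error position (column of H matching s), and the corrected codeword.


s = (1, 0, 0, 0)^T, error position = 8, corrected codeword c = 001001101011111

Compute s = H r^T mod 2 one row at a time:
  s_1 = 1 + 1 + 0 + 1 + 1 + 1 + 1 + 1 = 7 ≡ 1 (mod 2).
  s_2 = 0 + 0 + 1 + 1 + 1 + 1 + 1 + 1 = 6 ≡ 0 (mod 2).
  s_3 = 0 + 1 + 1 + 1 + 0 + 1 + 1 + 1 = 6 ≡ 0 (mod 2).
  s_4 = 0 + 1 + 0 + 1 + 1 + 1 + 1 + 1 = 6 ≡ 0 (mod 2).
s = (1, 0, 0, 0)^T — this equals column 8 of H (binary 1000), so error is at position 8.
Correct: flip bit 8 of r = 001001111011111 to get c = 001001101011111.


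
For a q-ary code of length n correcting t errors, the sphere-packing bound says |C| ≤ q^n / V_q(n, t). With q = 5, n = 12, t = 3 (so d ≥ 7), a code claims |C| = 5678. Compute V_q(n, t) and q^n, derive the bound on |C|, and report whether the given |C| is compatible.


V_q(n, t) = 15185, q^n = 244140625, Hamming bound = 16077, |C| = 5678 ≤ bound (satisfied).

Step 1: Compute V_q(n, t) = Σ_{j=0}^3 C(n, j) (q−1)^j.
  j = 0: C(12,0)·(4)^0 = 1·1 = 1.
  j = 1: C(12,1)·(4)^1 = 12·4 = 48.
  j = 2: C(12,2)·(4)^2 = 66·16 = 1056.
  j = 3: C(12,3)·(4)^3 = 220·64 = 14080.
  V_q(n, t) = 1 + 48 + 1056 + 14080 = 15185.
Step 2: q^n = 5^12 = 244140625.
Step 3: Hamming bound ⌊q^n / V_q(n,t)⌋ = ⌊244140625/15185⌋ = 16077.
Step 4: Compare |C| = 5678 to 16077: satisfied.
The claimed |C| lies below the Hamming bound.


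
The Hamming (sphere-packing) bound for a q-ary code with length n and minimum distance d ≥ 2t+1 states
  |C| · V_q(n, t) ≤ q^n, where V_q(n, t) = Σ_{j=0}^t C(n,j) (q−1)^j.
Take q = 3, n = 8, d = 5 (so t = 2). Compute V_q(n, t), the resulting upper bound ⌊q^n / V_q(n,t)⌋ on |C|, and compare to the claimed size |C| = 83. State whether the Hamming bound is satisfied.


V_q(n, t) = 129, q^n = 6561, Hamming bound = 50, |C| = 83 > bound (violated).

Step 1: Compute V_q(n, t) = Σ_{j=0}^2 C(n, j) (q−1)^j.
  j = 0: C(8,0)·(2)^0 = 1·1 = 1.
  j = 1: C(8,1)·(2)^1 = 8·2 = 16.
  j = 2: C(8,2)·(2)^2 = 28·4 = 112.
  V_q(n, t) = 1 + 16 + 112 = 129.
Step 2: q^n = 3^8 = 6561.
Step 3: Hamming bound ⌊q^n / V_q(n,t)⌋ = ⌊6561/129⌋ = 50.
Step 4: Compare |C| = 83 to 50: violated.
The claimed |C| lies above the Hamming bound, so no 3-ary code of length 8 with d ≥ 5 can have 83 codewords.
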